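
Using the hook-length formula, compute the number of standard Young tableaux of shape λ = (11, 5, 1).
# SYT of shape (11, 5, 1) = 33320

Hook-length formula: f^λ = n! / Π hook(c), product over all cells c of the Young diagram. For λ = (11, 5, 1), n = 17 boxes. Hook lengths by row (left-to-right, top-to-bottom): [13, 11, 10, 9, 8, 6, 5, 4, 3, 2, 1]; [6, 4, 3, 2, 1]; [1]. Product of hooks = 10674892800. So f^λ = 17! / 10674892800 = 355687428096000 / 10674892800 = 33320.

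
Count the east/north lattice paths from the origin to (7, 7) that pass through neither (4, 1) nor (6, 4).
Number of paths = 2372

Inclusion–exclusion. Total paths: C(14, 7) = 3432. Through P₁: C(5, 4)·C(9, 3) = 420. Through P₂: C(10, 6)·C(4, 1) = 840. Since P₁ is strictly southwest of P₂, a monotone path through both must visit P₁ then P₂; paths through both = C(5, 4)·C(5, 2)·C(4, 1) = 200. Avoid both = 3432 − 420 − 840 + 200 = 2372.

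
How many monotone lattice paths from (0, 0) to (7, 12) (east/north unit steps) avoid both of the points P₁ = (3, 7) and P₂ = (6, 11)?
Number of paths = 18916

Inclusion–exclusion. Total paths: C(19, 7) = 50388. Through P₁: C(10, 3)·C(9, 4) = 15120. Through P₂: C(17, 6)·C(2, 1) = 24752. Since P₁ is strictly southwest of P₂, a monotone path through both must visit P₁ then P₂; paths through both = C(10, 3)·C(7, 3)·C(2, 1) = 8400. Avoid both = 50388 − 15120 − 24752 + 8400 = 18916.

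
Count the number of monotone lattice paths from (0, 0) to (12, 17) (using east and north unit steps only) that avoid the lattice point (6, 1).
Number of paths = 51373644

Total paths from (0, 0) to (12, 17): C(29, 12) = 51895935. Paths through (6, 1): (paths (0, 0) → (6, 1)) × (paths (6, 1) → (12, 17)) = C(7, 6) · C(22, 6) = 7 · 74613 = 522291. Avoidance count = 51895935 − 522291 = 51373644.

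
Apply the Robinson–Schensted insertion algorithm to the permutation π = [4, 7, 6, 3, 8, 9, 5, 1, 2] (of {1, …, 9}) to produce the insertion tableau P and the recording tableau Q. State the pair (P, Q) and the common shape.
P = [1, 2, 8, 9] / [3, 5] / [4, 6] / [7];  Q = [1, 2, 5, 6] / [3, 7] / [4, 9] / [8];  common shape = (4, 2, 2, 1)

Row-insert the values π_1, π_2, … into P one at a time, bumping the leftmost entry strictly greater than the inserted value down to the next row. The recording tableau Q records, in position (i, j), the step at which that cell was added to P.
  Insert 4 (step 1): P = [4];  Q = [1]
  Insert 7 (step 2): P = [4, 7];  Q = [1, 2]
  Insert 6 (step 3): P = [4, 6] / [7];  Q = [1, 2] / [3]
  Insert 3 (step 4): P = [3, 6] / [4] / [7];  Q = [1, 2] / [3] / [4]
  Insert 8 (step 5): P = [3, 6, 8] / [4] / [7];  Q = [1, 2, 5] / [3] / [4]
  Insert 9 (step 6): P = [3, 6, 8, 9] / [4] / [7];  Q = [1, 2, 5, 6] / [3] / [4]
  Insert 5 (step 7): P = [3, 5, 8, 9] / [4, 6] / [7];  Q = [1, 2, 5, 6] / [3, 7] / [4]
  Insert 1 (step 8): P = [1, 5, 8, 9] / [3, 6] / [4] / [7];  Q = [1, 2, 5, 6] / [3, 7] / [4] / [8]
  Insert 2 (step 9): P = [1, 2, 8, 9] / [3, 5] / [4, 6] / [7];  Q = [1, 2, 5, 6] / [3, 7] / [4, 9] / [8]
Final shape: (4, 2, 2, 1).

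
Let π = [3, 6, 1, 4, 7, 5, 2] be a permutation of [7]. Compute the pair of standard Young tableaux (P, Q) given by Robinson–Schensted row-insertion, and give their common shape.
P = [1, 2, 5] / [3, 4, 7] / [6];  Q = [1, 2, 5] / [3, 4, 6] / [7];  common shape = (3, 3, 1)

Row-insert the values π_1, π_2, … into P one at a time, bumping the leftmost entry strictly greater than the inserted value down to the next row. The recording tableau Q records, in position (i, j), the step at which that cell was added to P.
  Insert 3 (step 1): P = [3];  Q = [1]
  Insert 6 (step 2): P = [3, 6];  Q = [1, 2]
  Insert 1 (step 3): P = [1, 6] / [3];  Q = [1, 2] / [3]
  Insert 4 (step 4): P = [1, 4] / [3, 6];  Q = [1, 2] / [3, 4]
  Insert 7 (step 5): P = [1, 4, 7] / [3, 6];  Q = [1, 2, 5] / [3, 4]
  Insert 5 (step 6): P = [1, 4, 5] / [3, 6, 7];  Q = [1, 2, 5] / [3, 4, 6]
  Insert 2 (step 7): P = [1, 2, 5] / [3, 4, 7] / [6];  Q = [1, 2, 5] / [3, 4, 6] / [7]
Final shape: (3, 3, 1).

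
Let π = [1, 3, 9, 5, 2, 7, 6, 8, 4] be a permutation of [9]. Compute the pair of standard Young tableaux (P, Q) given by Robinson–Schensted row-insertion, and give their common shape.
P = [1, 2, 4, 6, 8] / [3, 5] / [7] / [9];  Q = [1, 2, 3, 6, 8] / [4, 7] / [5] / [9];  common shape = (5, 2, 1, 1)

Row-insert the values π_1, π_2, … into P one at a time, bumping the leftmost entry strictly greater than the inserted value down to the next row. The recording tableau Q records, in position (i, j), the step at which that cell was added to P.
  Insert 1 (step 1): P = [1];  Q = [1]
  Insert 3 (step 2): P = [1, 3];  Q = [1, 2]
  Insert 9 (step 3): P = [1, 3, 9];  Q = [1, 2, 3]
  Insert 5 (step 4): P = [1, 3, 5] / [9];  Q = [1, 2, 3] / [4]
  Insert 2 (step 5): P = [1, 2, 5] / [3] / [9];  Q = [1, 2, 3] / [4] / [5]
  Insert 7 (step 6): P = [1, 2, 5, 7] / [3] / [9];  Q = [1, 2, 3, 6] / [4] / [5]
  Insert 6 (step 7): P = [1, 2, 5, 6] / [3, 7] / [9];  Q = [1, 2, 3, 6] / [4, 7] / [5]
  Insert 8 (step 8): P = [1, 2, 5, 6, 8] / [3, 7] / [9];  Q = [1, 2, 3, 6, 8] / [4, 7] / [5]
  Insert 4 (step 9): P = [1, 2, 4, 6, 8] / [3, 5] / [7] / [9];  Q = [1, 2, 3, 6, 8] / [4, 7] / [5] / [9]
Final shape: (5, 2, 1, 1).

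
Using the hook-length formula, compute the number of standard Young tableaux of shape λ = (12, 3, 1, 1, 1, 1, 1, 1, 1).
# SYT of shape (12, 3, 1, 1, 1, 1, 1, 1, 1) = 11639628

Hook-length formula: f^λ = n! / Π hook(c), product over all cells c of the Young diagram. For λ = (12, 3, 1, 1, 1, 1, 1, 1, 1), n = 22 boxes. Hook lengths by row (left-to-right, top-to-bottom): [20, 12, 11, 9, 8, 7, 6, 5, 4, 3, 2, 1]; [10, 2, 1]; [7]; [6]; [5]; [4]; [3]; [2]; [1]. Product of hooks = 96566722560000. So f^λ = 22! / 96566722560000 = 1124000727777607680000 / 96566722560000 = 11639628.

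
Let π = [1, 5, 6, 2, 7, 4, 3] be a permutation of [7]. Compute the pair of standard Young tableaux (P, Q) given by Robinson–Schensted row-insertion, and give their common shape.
P = [1, 2, 3, 7] / [4, 6] / [5];  Q = [1, 2, 3, 5] / [4, 6] / [7];  common shape = (4, 2, 1)

Row-insert the values π_1, π_2, … into P one at a time, bumping the leftmost entry strictly greater than the inserted value down to the next row. The recording tableau Q records, in position (i, j), the step at which that cell was added to P.
  Insert 1 (step 1): P = [1];  Q = [1]
  Insert 5 (step 2): P = [1, 5];  Q = [1, 2]
  Insert 6 (step 3): P = [1, 5, 6];  Q = [1, 2, 3]
  Insert 2 (step 4): P = [1, 2, 6] / [5];  Q = [1, 2, 3] / [4]
  Insert 7 (step 5): P = [1, 2, 6, 7] / [5];  Q = [1, 2, 3, 5] / [4]
  Insert 4 (step 6): P = [1, 2, 4, 7] / [5, 6];  Q = [1, 2, 3, 5] / [4, 6]
  Insert 3 (step 7): P = [1, 2, 3, 7] / [4, 6] / [5];  Q = [1, 2, 3, 5] / [4, 6] / [7]
Final shape: (4, 2, 1).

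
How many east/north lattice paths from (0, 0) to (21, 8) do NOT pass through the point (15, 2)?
Number of paths = 4166481

Total paths from (0, 0) to (21, 8): C(29, 21) = 4292145. Paths through (15, 2): (paths (0, 0) → (15, 2)) × (paths (15, 2) → (21, 8)) = C(17, 15) · C(12, 6) = 136 · 924 = 125664. Avoidance count = 4292145 − 125664 = 4166481.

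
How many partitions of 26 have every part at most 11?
p(26, parts ≤ 11) = 1930

Use the recurrence p(n, m) = p(n, m−1) + p(n−m, m): either the largest part is < m (count p(n, m−1)) or the largest part is exactly m (remove one copy of m, count p(n−m, m)). With p(0, ·) = 1 this gives p(26, parts ≤ 11) = 1930. (By conjugating Young diagrams, this also counts partitions of 26 into at most 11 parts.)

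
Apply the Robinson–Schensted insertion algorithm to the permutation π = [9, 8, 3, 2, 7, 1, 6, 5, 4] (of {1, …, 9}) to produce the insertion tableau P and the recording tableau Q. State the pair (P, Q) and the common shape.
P = [1, 4] / [2, 5] / [3, 6] / [7] / [8] / [9];  Q = [1, 5] / [2, 7] / [3, 8] / [4] / [6] / [9];  common shape = (2, 2, 2, 1, 1, 1)

Row-insert the values π_1, π_2, … into P one at a time, bumping the leftmost entry strictly greater than the inserted value down to the next row. The recording tableau Q records, in position (i, j), the step at which that cell was added to P.
  Insert 9 (step 1): P = [9];  Q = [1]
  Insert 8 (step 2): P = [8] / [9];  Q = [1] / [2]
  Insert 3 (step 3): P = [3] / [8] / [9];  Q = [1] / [2] / [3]
  Insert 2 (step 4): P = [2] / [3] / [8] / [9];  Q = [1] / [2] / [3] / [4]
  Insert 7 (step 5): P = [2, 7] / [3] / [8] / [9];  Q = [1, 5] / [2] / [3] / [4]
  Insert 1 (step 6): P = [1, 7] / [2] / [3] / [8] / [9];  Q = [1, 5] / [2] / [3] / [4] / [6]
  Insert 6 (step 7): P = [1, 6] / [2, 7] / [3] / [8] / [9];  Q = [1, 5] / [2, 7] / [3] / [4] / [6]
  Insert 5 (step 8): P = [1, 5] / [2, 6] / [3, 7] / [8] / [9];  Q = [1, 5] / [2, 7] / [3, 8] / [4] / [6]
  Insert 4 (step 9): P = [1, 4] / [2, 5] / [3, 6] / [7] / [8] / [9];  Q = [1, 5] / [2, 7] / [3, 8] / [4] / [6] / [9]
Final shape: (2, 2, 2, 1, 1, 1).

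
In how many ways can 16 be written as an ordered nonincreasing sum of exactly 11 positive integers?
p(16, 11 parts) = 7

Partitions of n into exactly k parts ↔ partitions of n − k into at most k parts (subtract 1 from each part). For n = 16, k = 11, the partitions are: 6+1+1+1+1+1+1+1+1+1+1, 5+2+1+1+1+1+1+1+1+1+1, 4+3+1+1+1+1+1+1+1+1+1, 4+2+2+1+1+1+1+1+1+1+1, 3+3+2+1+1+1+1+1+1+1+1, 3+2+2+2+1+1+1+1+1+1+1, 2+2+2+2+2+1+1+1+1+1+1. Count = 7.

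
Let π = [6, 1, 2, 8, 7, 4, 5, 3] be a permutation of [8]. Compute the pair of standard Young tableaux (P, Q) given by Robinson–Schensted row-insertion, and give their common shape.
P = [1, 2, 3, 5] / [4, 7] / [6] / [8];  Q = [1, 3, 4, 7] / [2, 5] / [6] / [8];  common shape = (4, 2, 1, 1)

Row-insert the values π_1, π_2, … into P one at a time, bumping the leftmost entry strictly greater than the inserted value down to the next row. The recording tableau Q records, in position (i, j), the step at which that cell was added to P.
  Insert 6 (step 1): P = [6];  Q = [1]
  Insert 1 (step 2): P = [1] / [6];  Q = [1] / [2]
  Insert 2 (step 3): P = [1, 2] / [6];  Q = [1, 3] / [2]
  Insert 8 (step 4): P = [1, 2, 8] / [6];  Q = [1, 3, 4] / [2]
  Insert 7 (step 5): P = [1, 2, 7] / [6, 8];  Q = [1, 3, 4] / [2, 5]
  Insert 4 (step 6): P = [1, 2, 4] / [6, 7] / [8];  Q = [1, 3, 4] / [2, 5] / [6]
  Insert 5 (step 7): P = [1, 2, 4, 5] / [6, 7] / [8];  Q = [1, 3, 4, 7] / [2, 5] / [6]
  Insert 3 (step 8): P = [1, 2, 3, 5] / [4, 7] / [6] / [8];  Q = [1, 3, 4, 7] / [2, 5] / [6] / [8]
Final shape: (4, 2, 1, 1).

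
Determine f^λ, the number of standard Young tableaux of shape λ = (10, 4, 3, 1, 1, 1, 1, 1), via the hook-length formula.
# SYT of shape (10, 4, 3, 1, 1, 1, 1, 1) = 452918466

Hook-length formula: f^λ = n! / Π hook(c), product over all cells c of the Young diagram. For λ = (10, 4, 3, 1, 1, 1, 1, 1), n = 22 boxes. Hook lengths by row (left-to-right, top-to-bottom): [17, 11, 10, 8, 6, 5, 4, 3, 2, 1]; [10, 4, 3, 1]; [8, 2, 1]; [5]; [4]; [3]; [2]; [1]. Product of hooks = 2481684480000. So f^λ = 22! / 2481684480000 = 1124000727777607680000 / 2481684480000 = 452918466.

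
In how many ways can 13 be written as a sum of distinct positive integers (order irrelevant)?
q(13) = 18

List partitions of 13 into distinct parts: 13, 12+1, 11+2, 10+3, 10+2+1, 9+4, 9+3+1, 8+5, 8+4+1, 8+3+2, 7+6, 7+5+1, 7+4+2, 7+3+2+1, 6+5+2, 6+4+3, 6+4+2+1, 5+4+3+1. There are q(13) = 18. (Euler: this equals the number of odd-part partitions of 13.)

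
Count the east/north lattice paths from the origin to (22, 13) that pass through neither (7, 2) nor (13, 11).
Number of paths = 1070818020

Inclusion–exclusion. Total paths: C(35, 22) = 1476337800. Through P₁: C(9, 7)·C(26, 15) = 278141760. Through P₂: C(24, 13)·C(11, 9) = 137287920. Since P₁ is strictly southwest of P₂, a monotone path through both must visit P₁ then P₂; paths through both = C(9, 7)·C(15, 6)·C(11, 9) = 9909900. Avoid both = 1476337800 − 278141760 − 137287920 + 9909900 = 1070818020.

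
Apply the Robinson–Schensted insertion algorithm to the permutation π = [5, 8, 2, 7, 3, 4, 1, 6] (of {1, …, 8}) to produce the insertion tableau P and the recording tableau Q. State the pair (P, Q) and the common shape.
P = [1, 3, 4, 6] / [2, 7] / [5] / [8];  Q = [1, 2, 6, 8] / [3, 4] / [5] / [7];  common shape = (4, 2, 1, 1)

Row-insert the values π_1, π_2, … into P one at a time, bumping the leftmost entry strictly greater than the inserted value down to the next row. The recording tableau Q records, in position (i, j), the step at which that cell was added to P.
  Insert 5 (step 1): P = [5];  Q = [1]
  Insert 8 (step 2): P = [5, 8];  Q = [1, 2]
  Insert 2 (step 3): P = [2, 8] / [5];  Q = [1, 2] / [3]
  Insert 7 (step 4): P = [2, 7] / [5, 8];  Q = [1, 2] / [3, 4]
  Insert 3 (step 5): P = [2, 3] / [5, 7] / [8];  Q = [1, 2] / [3, 4] / [5]
  Insert 4 (step 6): P = [2, 3, 4] / [5, 7] / [8];  Q = [1, 2, 6] / [3, 4] / [5]
  Insert 1 (step 7): P = [1, 3, 4] / [2, 7] / [5] / [8];  Q = [1, 2, 6] / [3, 4] / [5] / [7]
  Insert 6 (step 8): P = [1, 3, 4, 6] / [2, 7] / [5] / [8];  Q = [1, 2, 6, 8] / [3, 4] / [5] / [7]
Final shape: (4, 2, 1, 1).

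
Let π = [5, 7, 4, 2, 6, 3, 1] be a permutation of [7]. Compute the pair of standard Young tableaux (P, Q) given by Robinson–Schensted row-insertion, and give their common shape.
P = [1, 3] / [2, 6] / [4, 7] / [5];  Q = [1, 2] / [3, 5] / [4, 6] / [7];  common shape = (2, 2, 2, 1)

Row-insert the values π_1, π_2, … into P one at a time, bumping the leftmost entry strictly greater than the inserted value down to the next row. The recording tableau Q records, in position (i, j), the step at which that cell was added to P.
  Insert 5 (step 1): P = [5];  Q = [1]
  Insert 7 (step 2): P = [5, 7];  Q = [1, 2]
  Insert 4 (step 3): P = [4, 7] / [5];  Q = [1, 2] / [3]
  Insert 2 (step 4): P = [2, 7] / [4] / [5];  Q = [1, 2] / [3] / [4]
  Insert 6 (step 5): P = [2, 6] / [4, 7] / [5];  Q = [1, 2] / [3, 5] / [4]
  Insert 3 (step 6): P = [2, 3] / [4, 6] / [5, 7];  Q = [1, 2] / [3, 5] / [4, 6]
  Insert 1 (step 7): P = [1, 3] / [2, 6] / [4, 7] / [5];  Q = [1, 2] / [3, 5] / [4, 6] / [7]
Final shape: (2, 2, 2, 1).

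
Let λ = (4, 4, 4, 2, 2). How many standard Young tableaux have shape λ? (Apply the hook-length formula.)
# SYT of shape (4, 4, 4, 2, 2) = 171600

Hook-length formula: f^λ = n! / Π hook(c), product over all cells c of the Young diagram. For λ = (4, 4, 4, 2, 2), n = 16 boxes. Hook lengths by row (left-to-right, top-to-bottom): [8, 7, 4, 3]; [7, 6, 3, 2]; [6, 5, 2, 1]; [3, 2]; [2, 1]. Product of hooks = 121927680. So f^λ = 16! / 121927680 = 20922789888000 / 121927680 = 171600.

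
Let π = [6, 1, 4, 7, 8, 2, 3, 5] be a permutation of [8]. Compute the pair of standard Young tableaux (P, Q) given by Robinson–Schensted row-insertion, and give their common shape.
P = [1, 2, 3, 5] / [4, 7, 8] / [6];  Q = [1, 3, 4, 5] / [2, 7, 8] / [6];  common shape = (4, 3, 1)

Row-insert the values π_1, π_2, … into P one at a time, bumping the leftmost entry strictly greater than the inserted value down to the next row. The recording tableau Q records, in position (i, j), the step at which that cell was added to P.
  Insert 6 (step 1): P = [6];  Q = [1]
  Insert 1 (step 2): P = [1] / [6];  Q = [1] / [2]
  Insert 4 (step 3): P = [1, 4] / [6];  Q = [1, 3] / [2]
  Insert 7 (step 4): P = [1, 4, 7] / [6];  Q = [1, 3, 4] / [2]
  Insert 8 (step 5): P = [1, 4, 7, 8] / [6];  Q = [1, 3, 4, 5] / [2]
  Insert 2 (step 6): P = [1, 2, 7, 8] / [4] / [6];  Q = [1, 3, 4, 5] / [2] / [6]
  Insert 3 (step 7): P = [1, 2, 3, 8] / [4, 7] / [6];  Q = [1, 3, 4, 5] / [2, 7] / [6]
  Insert 5 (step 8): P = [1, 2, 3, 5] / [4, 7, 8] / [6];  Q = [1, 3, 4, 5] / [2, 7, 8] / [6]
Final shape: (4, 3, 1).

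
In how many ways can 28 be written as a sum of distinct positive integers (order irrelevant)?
q(28) = 222

A partition into distinct parts is a strictly decreasing sequence summing to n. The recurrence d(n, m) = d(n, m−1) + d(n−m, m−1) (use part m at most once) with q(n) = d(n, n) gives q(28) = 222. (Euler's theorem: # distinct-part partitions = # odd-part partitions.)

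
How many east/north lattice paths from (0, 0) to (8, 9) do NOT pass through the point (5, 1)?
Number of paths = 23320

Total paths from (0, 0) to (8, 9): C(17, 8) = 24310. Paths through (5, 1): (paths (0, 0) → (5, 1)) × (paths (5, 1) → (8, 9)) = C(6, 5) · C(11, 3) = 6 · 165 = 990. Avoidance count = 24310 − 990 = 23320.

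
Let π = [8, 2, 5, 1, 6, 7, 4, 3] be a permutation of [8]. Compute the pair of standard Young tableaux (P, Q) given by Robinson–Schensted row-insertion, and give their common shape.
P = [1, 3, 6, 7] / [2, 4] / [5] / [8];  Q = [1, 3, 5, 6] / [2, 7] / [4] / [8];  common shape = (4, 2, 1, 1)

Row-insert the values π_1, π_2, … into P one at a time, bumping the leftmost entry strictly greater than the inserted value down to the next row. The recording tableau Q records, in position (i, j), the step at which that cell was added to P.
  Insert 8 (step 1): P = [8];  Q = [1]
  Insert 2 (step 2): P = [2] / [8];  Q = [1] / [2]
  Insert 5 (step 3): P = [2, 5] / [8];  Q = [1, 3] / [2]
  Insert 1 (step 4): P = [1, 5] / [2] / [8];  Q = [1, 3] / [2] / [4]
  Insert 6 (step 5): P = [1, 5, 6] / [2] / [8];  Q = [1, 3, 5] / [2] / [4]
  Insert 7 (step 6): P = [1, 5, 6, 7] / [2] / [8];  Q = [1, 3, 5, 6] / [2] / [4]
  Insert 4 (step 7): P = [1, 4, 6, 7] / [2, 5] / [8];  Q = [1, 3, 5, 6] / [2, 7] / [4]
  Insert 3 (step 8): P = [1, 3, 6, 7] / [2, 4] / [5] / [8];  Q = [1, 3, 5, 6] / [2, 7] / [4] / [8]
Final shape: (4, 2, 1, 1).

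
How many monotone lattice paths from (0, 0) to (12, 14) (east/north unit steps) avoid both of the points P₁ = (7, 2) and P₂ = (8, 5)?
Number of paths = 8617687

Inclusion–exclusion. Total paths: C(26, 12) = 9657700. Through P₁: C(9, 7)·C(17, 5) = 222768. Through P₂: C(13, 8)·C(13, 4) = 920205. Since P₁ is strictly southwest of P₂, a monotone path through both must visit P₁ then P₂; paths through both = C(9, 7)·C(4, 1)·C(13, 4) = 102960. Avoid both = 9657700 − 222768 − 920205 + 102960 = 8617687.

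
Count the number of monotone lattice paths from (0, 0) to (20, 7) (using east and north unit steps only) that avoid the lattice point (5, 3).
Number of paths = 670974

Total paths from (0, 0) to (20, 7): C(27, 20) = 888030. Paths through (5, 3): (paths (0, 0) → (5, 3)) × (paths (5, 3) → (20, 7)) = C(8, 5) · C(19, 15) = 56 · 3876 = 217056. Avoidance count = 888030 − 217056 = 670974.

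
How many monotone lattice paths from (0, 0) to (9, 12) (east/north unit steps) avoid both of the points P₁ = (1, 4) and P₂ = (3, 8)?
Number of paths = 210680

Inclusion–exclusion. Total paths: C(21, 9) = 293930. Through P₁: C(5, 1)·C(16, 8) = 64350. Through P₂: C(11, 3)·C(10, 6) = 34650. Since P₁ is strictly southwest of P₂, a monotone path through both must visit P₁ then P₂; paths through both = C(5, 1)·C(6, 2)·C(10, 6) = 15750. Avoid both = 293930 − 64350 − 34650 + 15750 = 210680.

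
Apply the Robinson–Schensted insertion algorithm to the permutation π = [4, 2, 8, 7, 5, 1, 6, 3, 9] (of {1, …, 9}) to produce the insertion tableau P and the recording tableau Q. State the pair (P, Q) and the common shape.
P = [1, 3, 6, 9] / [2, 5] / [4, 7] / [8];  Q = [1, 3, 7, 9] / [2, 4] / [5, 8] / [6];  common shape = (4, 2, 2, 1)

Row-insert the values π_1, π_2, … into P one at a time, bumping the leftmost entry strictly greater than the inserted value down to the next row. The recording tableau Q records, in position (i, j), the step at which that cell was added to P.
  Insert 4 (step 1): P = [4];  Q = [1]
  Insert 2 (step 2): P = [2] / [4];  Q = [1] / [2]
  Insert 8 (step 3): P = [2, 8] / [4];  Q = [1, 3] / [2]
  Insert 7 (step 4): P = [2, 7] / [4, 8];  Q = [1, 3] / [2, 4]
  Insert 5 (step 5): P = [2, 5] / [4, 7] / [8];  Q = [1, 3] / [2, 4] / [5]
  Insert 1 (step 6): P = [1, 5] / [2, 7] / [4] / [8];  Q = [1, 3] / [2, 4] / [5] / [6]
  Insert 6 (step 7): P = [1, 5, 6] / [2, 7] / [4] / [8];  Q = [1, 3, 7] / [2, 4] / [5] / [6]
  Insert 3 (step 8): P = [1, 3, 6] / [2, 5] / [4, 7] / [8];  Q = [1, 3, 7] / [2, 4] / [5, 8] / [6]
  Insert 9 (step 9): P = [1, 3, 6, 9] / [2, 5] / [4, 7] / [8];  Q = [1, 3, 7, 9] / [2, 4] / [5, 8] / [6]
Final shape: (4, 2, 2, 1).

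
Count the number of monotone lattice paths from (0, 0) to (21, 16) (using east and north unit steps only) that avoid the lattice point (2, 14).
Number of paths = 12875749470

Total paths from (0, 0) to (21, 16): C(37, 21) = 12875774670. Paths through (2, 14): (paths (0, 0) → (2, 14)) × (paths (2, 14) → (21, 16)) = C(16, 2) · C(21, 19) = 120 · 210 = 25200. Avoidance count = 12875774670 − 25200 = 12875749470.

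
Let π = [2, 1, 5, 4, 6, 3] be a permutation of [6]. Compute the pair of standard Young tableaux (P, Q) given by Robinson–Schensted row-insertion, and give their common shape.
P = [1, 3, 6] / [2, 4] / [5];  Q = [1, 3, 5] / [2, 4] / [6];  common shape = (3, 2, 1)

Row-insert the values π_1, π_2, … into P one at a time, bumping the leftmost entry strictly greater than the inserted value down to the next row. The recording tableau Q records, in position (i, j), the step at which that cell was added to P.
  Insert 2 (step 1): P = [2];  Q = [1]
  Insert 1 (step 2): P = [1] / [2];  Q = [1] / [2]
  Insert 5 (step 3): P = [1, 5] / [2];  Q = [1, 3] / [2]
  Insert 4 (step 4): P = [1, 4] / [2, 5];  Q = [1, 3] / [2, 4]
  Insert 6 (step 5): P = [1, 4, 6] / [2, 5];  Q = [1, 3, 5] / [2, 4]
  Insert 3 (step 6): P = [1, 3, 6] / [2, 4] / [5];  Q = [1, 3, 5] / [2, 4] / [6]
Final shape: (3, 2, 1).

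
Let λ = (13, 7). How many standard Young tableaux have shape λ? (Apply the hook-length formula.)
# SYT of shape (13, 7) = 38760

Hook-length formula: f^λ = n! / Π hook(c), product over all cells c of the Young diagram. For λ = (13, 7), n = 20 boxes. Hook lengths by row (left-to-right, top-to-bottom): [14, 13, 12, 11, 10, 9, 8, 6, 5, 4, 3, 2, 1]; [7, 6, 5, 4, 3, 2, 1]. Product of hooks = 62768369664000. So f^λ = 20! / 62768369664000 = 2432902008176640000 / 62768369664000 = 38760.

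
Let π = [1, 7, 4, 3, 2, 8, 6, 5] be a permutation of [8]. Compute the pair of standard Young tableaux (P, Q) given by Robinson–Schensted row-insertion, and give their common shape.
P = [1, 2, 5] / [3, 6] / [4, 8] / [7];  Q = [1, 2, 6] / [3, 7] / [4, 8] / [5];  common shape = (3, 2, 2, 1)

Row-insert the values π_1, π_2, … into P one at a time, bumping the leftmost entry strictly greater than the inserted value down to the next row. The recording tableau Q records, in position (i, j), the step at which that cell was added to P.
  Insert 1 (step 1): P = [1];  Q = [1]
  Insert 7 (step 2): P = [1, 7];  Q = [1, 2]
  Insert 4 (step 3): P = [1, 4] / [7];  Q = [1, 2] / [3]
  Insert 3 (step 4): P = [1, 3] / [4] / [7];  Q = [1, 2] / [3] / [4]
  Insert 2 (step 5): P = [1, 2] / [3] / [4] / [7];  Q = [1, 2] / [3] / [4] / [5]
  Insert 8 (step 6): P = [1, 2, 8] / [3] / [4] / [7];  Q = [1, 2, 6] / [3] / [4] / [5]
  Insert 6 (step 7): P = [1, 2, 6] / [3, 8] / [4] / [7];  Q = [1, 2, 6] / [3, 7] / [4] / [5]
  Insert 5 (step 8): P = [1, 2, 5] / [3, 6] / [4, 8] / [7];  Q = [1, 2, 6] / [3, 7] / [4, 8] / [5]
Final shape: (3, 2, 2, 1).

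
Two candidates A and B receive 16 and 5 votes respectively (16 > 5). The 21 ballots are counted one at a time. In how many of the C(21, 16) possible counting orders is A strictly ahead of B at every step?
Strict-lead orderings = 10659

Total orderings of the 21 votes with 16 for A: C(21, 16) = 20349. By the Bertrand ballot formula (Cycle Lemma / reflection principle), the number of orderings in which A is strictly ahead of B throughout is (p − q)/(p + q) · C(p + q, p) = (16 − 5)/(16 + 5) · 20349 = 10659.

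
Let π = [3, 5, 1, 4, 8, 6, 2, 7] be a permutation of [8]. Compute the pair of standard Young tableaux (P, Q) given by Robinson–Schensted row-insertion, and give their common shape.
P = [1, 2, 6, 7] / [3, 4, 8] / [5];  Q = [1, 2, 5, 8] / [3, 4, 6] / [7];  common shape = (4, 3, 1)

Row-insert the values π_1, π_2, … into P one at a time, bumping the leftmost entry strictly greater than the inserted value down to the next row. The recording tableau Q records, in position (i, j), the step at which that cell was added to P.
  Insert 3 (step 1): P = [3];  Q = [1]
  Insert 5 (step 2): P = [3, 5];  Q = [1, 2]
  Insert 1 (step 3): P = [1, 5] / [3];  Q = [1, 2] / [3]
  Insert 4 (step 4): P = [1, 4] / [3, 5];  Q = [1, 2] / [3, 4]
  Insert 8 (step 5): P = [1, 4, 8] / [3, 5];  Q = [1, 2, 5] / [3, 4]
  Insert 6 (step 6): P = [1, 4, 6] / [3, 5, 8];  Q = [1, 2, 5] / [3, 4, 6]
  Insert 2 (step 7): P = [1, 2, 6] / [3, 4, 8] / [5];  Q = [1, 2, 5] / [3, 4, 6] / [7]
  Insert 7 (step 8): P = [1, 2, 6, 7] / [3, 4, 8] / [5];  Q = [1, 2, 5, 8] / [3, 4, 6] / [7]
Final shape: (4, 3, 1).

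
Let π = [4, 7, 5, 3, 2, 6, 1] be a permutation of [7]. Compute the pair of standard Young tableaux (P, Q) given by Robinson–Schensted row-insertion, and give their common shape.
P = [1, 5, 6] / [2] / [3] / [4] / [7];  Q = [1, 2, 6] / [3] / [4] / [5] / [7];  common shape = (3, 1, 1, 1, 1)

Row-insert the values π_1, π_2, … into P one at a time, bumping the leftmost entry strictly greater than the inserted value down to the next row. The recording tableau Q records, in position (i, j), the step at which that cell was added to P.
  Insert 4 (step 1): P = [4];  Q = [1]
  Insert 7 (step 2): P = [4, 7];  Q = [1, 2]
  Insert 5 (step 3): P = [4, 5] / [7];  Q = [1, 2] / [3]
  Insert 3 (step 4): P = [3, 5] / [4] / [7];  Q = [1, 2] / [3] / [4]
  Insert 2 (step 5): P = [2, 5] / [3] / [4] / [7];  Q = [1, 2] / [3] / [4] / [5]
  Insert 6 (step 6): P = [2, 5, 6] / [3] / [4] / [7];  Q = [1, 2, 6] / [3] / [4] / [5]
  Insert 1 (step 7): P = [1, 5, 6] / [2] / [3] / [4] / [7];  Q = [1, 2, 6] / [3] / [4] / [5] / [7]
Final shape: (3, 1, 1, 1, 1).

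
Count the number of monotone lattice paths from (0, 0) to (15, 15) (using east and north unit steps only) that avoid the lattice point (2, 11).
Number of paths = 154931880

Total paths from (0, 0) to (15, 15): C(30, 15) = 155117520. Paths through (2, 11): (paths (0, 0) → (2, 11)) × (paths (2, 11) → (15, 15)) = C(13, 2) · C(17, 13) = 78 · 2380 = 185640. Avoidance count = 155117520 − 185640 = 154931880.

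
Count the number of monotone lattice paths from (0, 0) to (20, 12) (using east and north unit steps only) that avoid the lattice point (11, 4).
Number of paths = 192609690

Total paths from (0, 0) to (20, 12): C(32, 20) = 225792840. Paths through (11, 4): (paths (0, 0) → (11, 4)) × (paths (11, 4) → (20, 12)) = C(15, 11) · C(17, 9) = 1365 · 24310 = 33183150. Avoidance count = 225792840 − 33183150 = 192609690.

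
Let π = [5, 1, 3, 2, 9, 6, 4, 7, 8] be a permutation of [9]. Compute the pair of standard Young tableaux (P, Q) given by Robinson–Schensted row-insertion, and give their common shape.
P = [1, 2, 4, 7, 8] / [3, 6] / [5, 9];  Q = [1, 3, 5, 8, 9] / [2, 6] / [4, 7];  common shape = (5, 2, 2)

Row-insert the values π_1, π_2, … into P one at a time, bumping the leftmost entry strictly greater than the inserted value down to the next row. The recording tableau Q records, in position (i, j), the step at which that cell was added to P.
  Insert 5 (step 1): P = [5];  Q = [1]
  Insert 1 (step 2): P = [1] / [5];  Q = [1] / [2]
  Insert 3 (step 3): P = [1, 3] / [5];  Q = [1, 3] / [2]
  Insert 2 (step 4): P = [1, 2] / [3] / [5];  Q = [1, 3] / [2] / [4]
  Insert 9 (step 5): P = [1, 2, 9] / [3] / [5];  Q = [1, 3, 5] / [2] / [4]
  Insert 6 (step 6): P = [1, 2, 6] / [3, 9] / [5];  Q = [1, 3, 5] / [2, 6] / [4]
  Insert 4 (step 7): P = [1, 2, 4] / [3, 6] / [5, 9];  Q = [1, 3, 5] / [2, 6] / [4, 7]
  Insert 7 (step 8): P = [1, 2, 4, 7] / [3, 6] / [5, 9];  Q = [1, 3, 5, 8] / [2, 6] / [4, 7]
  Insert 8 (step 9): P = [1, 2, 4, 7, 8] / [3, 6] / [5, 9];  Q = [1, 3, 5, 8, 9] / [2, 6] / [4, 7]
Final shape: (5, 2, 2).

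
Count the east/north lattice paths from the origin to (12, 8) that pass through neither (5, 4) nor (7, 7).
Number of paths = 71358

Inclusion–exclusion. Total paths: C(20, 12) = 125970. Through P₁: C(9, 5)·C(11, 7) = 41580. Through P₂: C(14, 7)·C(6, 5) = 20592. Since P₁ is strictly southwest of P₂, a monotone path through both must visit P₁ then P₂; paths through both = C(9, 5)·C(5, 2)·C(6, 5) = 7560. Avoid both = 125970 − 41580 − 20592 + 7560 = 71358.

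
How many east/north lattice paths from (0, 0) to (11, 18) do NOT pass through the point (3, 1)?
Number of paths = 30270990

Total paths from (0, 0) to (11, 18): C(29, 11) = 34597290. Paths through (3, 1): (paths (0, 0) → (3, 1)) × (paths (3, 1) → (11, 18)) = C(4, 3) · C(25, 8) = 4 · 1081575 = 4326300. Avoidance count = 34597290 − 4326300 = 30270990.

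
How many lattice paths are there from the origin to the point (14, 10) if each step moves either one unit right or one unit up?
Number of paths = 1961256

A monotone lattice path from (0, 0) to (14, 10) consists of 14 east steps and 10 north steps in some order, so it is determined by which 14 of the 24 steps are east. The count is C(24, 14) = 1961256.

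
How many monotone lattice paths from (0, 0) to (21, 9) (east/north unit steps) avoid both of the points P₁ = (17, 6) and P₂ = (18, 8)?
Number of paths = 5736269

Inclusion–exclusion. Total paths: C(30, 21) = 14307150. Through P₁: C(23, 17)·C(7, 4) = 3533145. Through P₂: C(26, 18)·C(4, 3) = 6249100. Since P₁ is strictly southwest of P₂, a monotone path through both must visit P₁ then P₂; paths through both = C(23, 17)·C(3, 1)·C(4, 3) = 1211364. Avoid both = 14307150 − 3533145 − 6249100 + 1211364 = 5736269.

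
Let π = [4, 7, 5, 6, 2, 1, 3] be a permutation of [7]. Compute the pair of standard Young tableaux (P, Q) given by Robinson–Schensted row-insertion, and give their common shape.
P = [1, 3, 6] / [2, 5] / [4] / [7];  Q = [1, 2, 4] / [3, 7] / [5] / [6];  common shape = (3, 2, 1, 1)

Row-insert the values π_1, π_2, … into P one at a time, bumping the leftmost entry strictly greater than the inserted value down to the next row. The recording tableau Q records, in position (i, j), the step at which that cell was added to P.
  Insert 4 (step 1): P = [4];  Q = [1]
  Insert 7 (step 2): P = [4, 7];  Q = [1, 2]
  Insert 5 (step 3): P = [4, 5] / [7];  Q = [1, 2] / [3]
  Insert 6 (step 4): P = [4, 5, 6] / [7];  Q = [1, 2, 4] / [3]
  Insert 2 (step 5): P = [2, 5, 6] / [4] / [7];  Q = [1, 2, 4] / [3] / [5]
  Insert 1 (step 6): P = [1, 5, 6] / [2] / [4] / [7];  Q = [1, 2, 4] / [3] / [5] / [6]
  Insert 3 (step 7): P = [1, 3, 6] / [2, 5] / [4] / [7];  Q = [1, 2, 4] / [3, 7] / [5] / [6]
Final shape: (3, 2, 1, 1).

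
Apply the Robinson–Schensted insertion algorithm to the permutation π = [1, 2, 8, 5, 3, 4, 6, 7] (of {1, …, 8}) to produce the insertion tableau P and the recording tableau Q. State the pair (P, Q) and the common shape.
P = [1, 2, 3, 4, 6, 7] / [5] / [8];  Q = [1, 2, 3, 6, 7, 8] / [4] / [5];  common shape = (6, 1, 1)

Row-insert the values π_1, π_2, … into P one at a time, bumping the leftmost entry strictly greater than the inserted value down to the next row. The recording tableau Q records, in position (i, j), the step at which that cell was added to P.
  Insert 1 (step 1): P = [1];  Q = [1]
  Insert 2 (step 2): P = [1, 2];  Q = [1, 2]
  Insert 8 (step 3): P = [1, 2, 8];  Q = [1, 2, 3]
  Insert 5 (step 4): P = [1, 2, 5] / [8];  Q = [1, 2, 3] / [4]
  Insert 3 (step 5): P = [1, 2, 3] / [5] / [8];  Q = [1, 2, 3] / [4] / [5]
  Insert 4 (step 6): P = [1, 2, 3, 4] / [5] / [8];  Q = [1, 2, 3, 6] / [4] / [5]
  Insert 6 (step 7): P = [1, 2, 3, 4, 6] / [5] / [8];  Q = [1, 2, 3, 6, 7] / [4] / [5]
  Insert 7 (step 8): P = [1, 2, 3, 4, 6, 7] / [5] / [8];  Q = [1, 2, 3, 6, 7, 8] / [4] / [5]
Final shape: (6, 1, 1).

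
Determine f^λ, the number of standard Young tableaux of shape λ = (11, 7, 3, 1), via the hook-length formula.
# SYT of shape (11, 7, 3, 1) = 115472500

Hook-length formula: f^λ = n! / Π hook(c), product over all cells c of the Young diagram. For λ = (11, 7, 3, 1), n = 22 boxes. Hook lengths by row (left-to-right, top-to-bottom): [14, 12, 11, 9, 8, 7, 6, 4, 3, 2, 1]; [9, 7, 6, 4, 3, 2, 1]; [4, 2, 1]; [1]. Product of hooks = 9733925634048. So f^λ = 22! / 9733925634048 = 1124000727777607680000 / 9733925634048 = 115472500.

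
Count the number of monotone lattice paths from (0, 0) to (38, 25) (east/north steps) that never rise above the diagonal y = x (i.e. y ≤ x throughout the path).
Number of paths = 87727186914383142

By the reflection principle (André's argument), the number of monotone paths to (38, 25) with n ≤ m that never go above y = x is C(63, 38) − C(63, 39) = 244382877832924467 − 156655690918541325 = 87727186914383142.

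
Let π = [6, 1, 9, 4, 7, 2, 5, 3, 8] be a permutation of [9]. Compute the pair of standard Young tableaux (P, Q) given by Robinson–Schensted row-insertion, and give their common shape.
P = [1, 2, 3, 8] / [4, 5] / [6, 7] / [9];  Q = [1, 3, 5, 9] / [2, 4] / [6, 7] / [8];  common shape = (4, 2, 2, 1)

Row-insert the values π_1, π_2, … into P one at a time, bumping the leftmost entry strictly greater than the inserted value down to the next row. The recording tableau Q records, in position (i, j), the step at which that cell was added to P.
  Insert 6 (step 1): P = [6];  Q = [1]
  Insert 1 (step 2): P = [1] / [6];  Q = [1] / [2]
  Insert 9 (step 3): P = [1, 9] / [6];  Q = [1, 3] / [2]
  Insert 4 (step 4): P = [1, 4] / [6, 9];  Q = [1, 3] / [2, 4]
  Insert 7 (step 5): P = [1, 4, 7] / [6, 9];  Q = [1, 3, 5] / [2, 4]
  Insert 2 (step 6): P = [1, 2, 7] / [4, 9] / [6];  Q = [1, 3, 5] / [2, 4] / [6]
  Insert 5 (step 7): P = [1, 2, 5] / [4, 7] / [6, 9];  Q = [1, 3, 5] / [2, 4] / [6, 7]
  Insert 3 (step 8): P = [1, 2, 3] / [4, 5] / [6, 7] / [9];  Q = [1, 3, 5] / [2, 4] / [6, 7] / [8]
  Insert 8 (step 9): P = [1, 2, 3, 8] / [4, 5] / [6, 7] / [9];  Q = [1, 3, 5, 9] / [2, 4] / [6, 7] / [8]
Final shape: (4, 2, 2, 1).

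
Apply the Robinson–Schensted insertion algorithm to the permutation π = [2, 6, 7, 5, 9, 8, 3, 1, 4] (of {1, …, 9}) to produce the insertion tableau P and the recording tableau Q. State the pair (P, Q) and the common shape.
P = [1, 3, 4, 8] / [2, 7] / [5, 9] / [6];  Q = [1, 2, 3, 5] / [4, 6] / [7, 9] / [8];  common shape = (4, 2, 2, 1)

Row-insert the values π_1, π_2, … into P one at a time, bumping the leftmost entry strictly greater than the inserted value down to the next row. The recording tableau Q records, in position (i, j), the step at which that cell was added to P.
  Insert 2 (step 1): P = [2];  Q = [1]
  Insert 6 (step 2): P = [2, 6];  Q = [1, 2]
  Insert 7 (step 3): P = [2, 6, 7];  Q = [1, 2, 3]
  Insert 5 (step 4): P = [2, 5, 7] / [6];  Q = [1, 2, 3] / [4]
  Insert 9 (step 5): P = [2, 5, 7, 9] / [6];  Q = [1, 2, 3, 5] / [4]
  Insert 8 (step 6): P = [2, 5, 7, 8] / [6, 9];  Q = [1, 2, 3, 5] / [4, 6]
  Insert 3 (step 7): P = [2, 3, 7, 8] / [5, 9] / [6];  Q = [1, 2, 3, 5] / [4, 6] / [7]
  Insert 1 (step 8): P = [1, 3, 7, 8] / [2, 9] / [5] / [6];  Q = [1, 2, 3, 5] / [4, 6] / [7] / [8]
  Insert 4 (step 9): P = [1, 3, 4, 8] / [2, 7] / [5, 9] / [6];  Q = [1, 2, 3, 5] / [4, 6] / [7, 9] / [8]
Final shape: (4, 2, 2, 1).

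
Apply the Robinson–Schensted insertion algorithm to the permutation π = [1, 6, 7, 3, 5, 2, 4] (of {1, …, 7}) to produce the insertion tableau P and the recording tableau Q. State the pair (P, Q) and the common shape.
P = [1, 2, 4] / [3, 5] / [6, 7];  Q = [1, 2, 3] / [4, 5] / [6, 7];  common shape = (3, 2, 2)

Row-insert the values π_1, π_2, … into P one at a time, bumping the leftmost entry strictly greater than the inserted value down to the next row. The recording tableau Q records, in position (i, j), the step at which that cell was added to P.
  Insert 1 (step 1): P = [1];  Q = [1]
  Insert 6 (step 2): P = [1, 6];  Q = [1, 2]
  Insert 7 (step 3): P = [1, 6, 7];  Q = [1, 2, 3]
  Insert 3 (step 4): P = [1, 3, 7] / [6];  Q = [1, 2, 3] / [4]
  Insert 5 (step 5): P = [1, 3, 5] / [6, 7];  Q = [1, 2, 3] / [4, 5]
  Insert 2 (step 6): P = [1, 2, 5] / [3, 7] / [6];  Q = [1, 2, 3] / [4, 5] / [6]
  Insert 4 (step 7): P = [1, 2, 4] / [3, 5] / [6, 7];  Q = [1, 2, 3] / [4, 5] / [6, 7]
Final shape: (3, 2, 2).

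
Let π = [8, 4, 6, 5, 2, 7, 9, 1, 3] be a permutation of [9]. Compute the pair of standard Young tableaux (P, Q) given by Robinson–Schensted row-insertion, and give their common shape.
P = [1, 3, 7, 9] / [2, 5] / [4] / [6] / [8];  Q = [1, 3, 6, 7] / [2, 9] / [4] / [5] / [8];  common shape = (4, 2, 1, 1, 1)

Row-insert the values π_1, π_2, … into P one at a time, bumping the leftmost entry strictly greater than the inserted value down to the next row. The recording tableau Q records, in position (i, j), the step at which that cell was added to P.
  Insert 8 (step 1): P = [8];  Q = [1]
  Insert 4 (step 2): P = [4] / [8];  Q = [1] / [2]
  Insert 6 (step 3): P = [4, 6] / [8];  Q = [1, 3] / [2]
  Insert 5 (step 4): P = [4, 5] / [6] / [8];  Q = [1, 3] / [2] / [4]
  Insert 2 (step 5): P = [2, 5] / [4] / [6] / [8];  Q = [1, 3] / [2] / [4] / [5]
  Insert 7 (step 6): P = [2, 5, 7] / [4] / [6] / [8];  Q = [1, 3, 6] / [2] / [4] / [5]
  Insert 9 (step 7): P = [2, 5, 7, 9] / [4] / [6] / [8];  Q = [1, 3, 6, 7] / [2] / [4] / [5]
  Insert 1 (step 8): P = [1, 5, 7, 9] / [2] / [4] / [6] / [8];  Q = [1, 3, 6, 7] / [2] / [4] / [5] / [8]
  Insert 3 (step 9): P = [1, 3, 7, 9] / [2, 5] / [4] / [6] / [8];  Q = [1, 3, 6, 7] / [2, 9] / [4] / [5] / [8]
Final shape: (4, 2, 1, 1, 1).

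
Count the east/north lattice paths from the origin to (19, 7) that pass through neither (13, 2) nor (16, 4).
Number of paths = 533390

Inclusion–exclusion. Total paths: C(26, 19) = 657800. Through P₁: C(15, 13)·C(11, 6) = 48510. Through P₂: C(20, 16)·C(6, 3) = 96900. Since P₁ is strictly southwest of P₂, a monotone path through both must visit P₁ then P₂; paths through both = C(15, 13)·C(5, 3)·C(6, 3) = 21000. Avoid both = 657800 − 48510 − 96900 + 21000 = 533390.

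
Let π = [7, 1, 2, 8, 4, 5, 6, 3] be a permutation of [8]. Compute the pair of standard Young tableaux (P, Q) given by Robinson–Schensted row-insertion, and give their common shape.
P = [1, 2, 3, 5, 6] / [4, 8] / [7];  Q = [1, 3, 4, 6, 7] / [2, 5] / [8];  common shape = (5, 2, 1)

Row-insert the values π_1, π_2, … into P one at a time, bumping the leftmost entry strictly greater than the inserted value down to the next row. The recording tableau Q records, in position (i, j), the step at which that cell was added to P.
  Insert 7 (step 1): P = [7];  Q = [1]
  Insert 1 (step 2): P = [1] / [7];  Q = [1] / [2]
  Insert 2 (step 3): P = [1, 2] / [7];  Q = [1, 3] / [2]
  Insert 8 (step 4): P = [1, 2, 8] / [7];  Q = [1, 3, 4] / [2]
  Insert 4 (step 5): P = [1, 2, 4] / [7, 8];  Q = [1, 3, 4] / [2, 5]
  Insert 5 (step 6): P = [1, 2, 4, 5] / [7, 8];  Q = [1, 3, 4, 6] / [2, 5]
  Insert 6 (step 7): P = [1, 2, 4, 5, 6] / [7, 8];  Q = [1, 3, 4, 6, 7] / [2, 5]
  Insert 3 (step 8): P = [1, 2, 3, 5, 6] / [4, 8] / [7];  Q = [1, 3, 4, 6, 7] / [2, 5] / [8]
Final shape: (5, 2, 1).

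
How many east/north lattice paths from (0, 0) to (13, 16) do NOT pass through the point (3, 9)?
Number of paths = 63585355

Total paths from (0, 0) to (13, 16): C(29, 13) = 67863915. Paths through (3, 9): (paths (0, 0) → (3, 9)) × (paths (3, 9) → (13, 16)) = C(12, 3) · C(17, 10) = 220 · 19448 = 4278560. Avoidance count = 67863915 − 4278560 = 63585355.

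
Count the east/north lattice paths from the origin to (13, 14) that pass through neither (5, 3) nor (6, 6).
Number of paths = 11321208

Inclusion–exclusion. Total paths: C(27, 13) = 20058300. Through P₁: C(8, 5)·C(19, 8) = 4232592. Through P₂: C(12, 6)·C(15, 7) = 5945940. Since P₁ is strictly southwest of P₂, a monotone path through both must visit P₁ then P₂; paths through both = C(8, 5)·C(4, 1)·C(15, 7) = 1441440. Avoid both = 20058300 − 4232592 − 5945940 + 1441440 = 11321208.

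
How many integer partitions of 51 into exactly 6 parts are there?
p(51, 6 parts) = 5942

Partitions of n into exactly k parts are in bijection with partitions of n − k into at most k parts (subtract 1 from each part). So p(51, exactly 6) = p(45, parts ≤ 6). Computing via the recurrence p(m, j) = p(m, j−1) + p(m−j, j) gives 5942.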